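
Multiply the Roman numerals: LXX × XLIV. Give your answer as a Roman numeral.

LXX = 70
XLIV = 44
70 × 44 = 3080

MMMLXXX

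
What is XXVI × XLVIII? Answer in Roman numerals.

XXVI = 26
XLVIII = 48
26 × 48 = 1248

MCCXLVIII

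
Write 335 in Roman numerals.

Convert 335 to Roman numerals:
  335 contains 3×100 (CCC)
  35 contains 3×10 (XXX)
  5 contains 1×5 (V)

CCCXXXV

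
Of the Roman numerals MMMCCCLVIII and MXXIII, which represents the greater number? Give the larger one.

MMMCCCLVIII = 3358
MXXIII = 1023
3358 is larger

MMMCCCLVIII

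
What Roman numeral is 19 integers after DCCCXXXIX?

DCCCXXXIX = 839
839 + 19 = 858

DCCCLVIII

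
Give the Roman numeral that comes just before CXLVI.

CXLVI = 146; previous is 145

CXLV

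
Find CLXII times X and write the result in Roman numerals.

CLXII = 162
X = 10
162 × 10 = 1620

MDCXX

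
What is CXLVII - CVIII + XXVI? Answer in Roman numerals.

CXLVII = 147, CVIII = 108, XXVI = 26
147 - 108 = 39
39 + 26 = 65

LXV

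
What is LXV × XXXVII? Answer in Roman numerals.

LXV = 65
XXXVII = 37
65 × 37 = 2405

MMCDV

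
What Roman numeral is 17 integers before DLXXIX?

DLXXIX = 579
579 - 17 = 562

DLXII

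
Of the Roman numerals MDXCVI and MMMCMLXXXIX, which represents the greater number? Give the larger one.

MDXCVI = 1596
MMMCMLXXXIX = 3989
3989 is larger

MMMCMLXXXIX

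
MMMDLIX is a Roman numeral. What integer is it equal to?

MMMDLIX: M=1000, M=1000, M=1000, D=500, L=50, IX=9
1000 + 1000 + 1000 + 500 + 50 + 9 = 3559

3559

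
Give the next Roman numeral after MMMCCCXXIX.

MMMCCCXXIX = 3329, so the next integer is 3329 + 1 = 3330

MMMCCCXXX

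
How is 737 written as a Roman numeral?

Convert 737 to Roman numerals:
  737 contains 1×500 (D)
  237 contains 2×100 (CC)
  37 contains 3×10 (XXX)
  7 contains 1×5 (V)
  2 contains 2×1 (II)

DCCXXXVII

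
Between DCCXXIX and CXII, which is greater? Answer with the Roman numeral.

DCCXXIX = 729
CXII = 112
729 is larger

DCCXXIX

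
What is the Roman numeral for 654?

Convert 654 to Roman numerals:
  654 contains 1×500 (D)
  154 contains 1×100 (C)
  54 contains 1×50 (L)
  4 contains 1×4 (IV)

DCLIV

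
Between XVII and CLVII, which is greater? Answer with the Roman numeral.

XVII = 17
CLVII = 157
157 is larger

CLVII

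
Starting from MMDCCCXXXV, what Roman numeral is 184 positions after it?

MMDCCCXXXV = 2835
2835 + 184 = 3019

MMMXIX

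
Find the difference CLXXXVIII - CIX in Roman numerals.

CLXXXVIII = 188
CIX = 109
188 - 109 = 79

LXXIX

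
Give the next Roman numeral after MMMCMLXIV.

MMMCMLXIV = 3964, so the next integer is 3964 + 1 = 3965

MMMCMLXV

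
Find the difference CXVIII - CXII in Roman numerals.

CXVIII = 118
CXII = 112
118 - 112 = 6

VI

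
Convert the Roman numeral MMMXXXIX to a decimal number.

MMMXXXIX: M=1000, M=1000, M=1000, X=10, X=10, X=10, IX=9
1000 + 1000 + 1000 + 10 + 10 + 10 + 9 = 3039

3039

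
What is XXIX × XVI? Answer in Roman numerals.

XXIX = 29
XVI = 16
29 × 16 = 464

CDLXIV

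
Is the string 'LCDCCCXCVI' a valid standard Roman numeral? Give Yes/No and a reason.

'LCDCCCXCVI': Invalid subtractive combination: LC

No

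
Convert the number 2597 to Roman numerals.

Convert 2597 to Roman numerals:
  2597 contains 2×1000 (MM)
  597 contains 1×500 (D)
  97 contains 1×90 (XC)
  7 contains 1×5 (V)
  2 contains 2×1 (II)

MMDXCVII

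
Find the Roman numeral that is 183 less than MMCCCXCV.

MMCCCXCV = 2395
2395 - 183 = 2212

MMCCXII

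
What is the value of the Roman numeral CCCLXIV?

CCCLXIV: C=100, C=100, C=100, L=50, X=10, IV=4
100 + 100 + 100 + 50 + 10 + 4 = 364

364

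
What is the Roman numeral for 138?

Convert 138 to Roman numerals:
  138 contains 1×100 (C)
  38 contains 3×10 (XXX)
  8 contains 1×5 (V)
  3 contains 3×1 (III)

CXXXVIII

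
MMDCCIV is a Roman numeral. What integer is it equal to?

MMDCCIV: M=1000, M=1000, D=500, C=100, C=100, IV=4
1000 + 1000 + 500 + 100 + 100 + 4 = 2704

2704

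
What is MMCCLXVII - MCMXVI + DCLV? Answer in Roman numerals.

MMCCLXVII = 2267, MCMXVI = 1916, DCLV = 655
2267 - 1916 = 351
351 + 655 = 1006

MVI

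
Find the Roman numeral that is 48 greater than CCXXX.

CCXXX = 230
230 + 48 = 278

CCLXXVIII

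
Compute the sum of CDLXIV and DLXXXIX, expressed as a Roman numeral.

CDLXIV = 464
DLXXXIX = 589
464 + 589 = 1053

MLIII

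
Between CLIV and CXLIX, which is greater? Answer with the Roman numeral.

CLIV = 154
CXLIX = 149
154 is larger

CLIV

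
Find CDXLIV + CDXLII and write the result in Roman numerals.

CDXLIV = 444
CDXLII = 442
444 + 442 = 886

DCCCLXXXVI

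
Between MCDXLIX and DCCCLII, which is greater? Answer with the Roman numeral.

MCDXLIX = 1449
DCCCLII = 852
1449 is larger

MCDXLIX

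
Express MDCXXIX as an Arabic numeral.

MDCXXIX: M=1000, D=500, C=100, X=10, X=10, IX=9
1000 + 500 + 100 + 10 + 10 + 9 = 1629

1629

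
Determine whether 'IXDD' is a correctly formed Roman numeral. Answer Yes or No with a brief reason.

'IXDD': D should not appear more than once

No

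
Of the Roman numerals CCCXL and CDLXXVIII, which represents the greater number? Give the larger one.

CCCXL = 340
CDLXXVIII = 478
478 is larger

CDLXXVIII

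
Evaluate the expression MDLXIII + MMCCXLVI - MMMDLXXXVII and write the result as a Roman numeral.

MDLXIII = 1563, MMCCXLVI = 2246, MMMDLXXXVII = 3587
1563 + 2246 = 3809
3809 - 3587 = 222

CCXXII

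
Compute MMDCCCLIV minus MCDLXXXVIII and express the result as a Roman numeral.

MMDCCCLIV = 2854
MCDLXXXVIII = 1488
2854 - 1488 = 1366

MCCCLXVI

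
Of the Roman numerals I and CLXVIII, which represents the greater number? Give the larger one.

I = 1
CLXVIII = 168
168 is larger

CLXVIII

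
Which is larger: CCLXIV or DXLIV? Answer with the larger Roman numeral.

CCLXIV = 264
DXLIV = 544
544 is larger

DXLIV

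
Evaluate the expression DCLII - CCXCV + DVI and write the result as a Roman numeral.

DCLII = 652, CCXCV = 295, DVI = 506
652 - 295 = 357
357 + 506 = 863

DCCCLXIII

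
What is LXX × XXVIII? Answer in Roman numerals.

LXX = 70
XXVIII = 28
70 × 28 = 1960

MCMLX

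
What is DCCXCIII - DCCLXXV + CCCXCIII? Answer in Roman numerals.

DCCXCIII = 793, DCCLXXV = 775, CCCXCIII = 393
793 - 775 = 18
18 + 393 = 411

CDXI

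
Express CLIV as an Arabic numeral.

CLIV: C=100, L=50, IV=4
100 + 50 + 4 = 154

154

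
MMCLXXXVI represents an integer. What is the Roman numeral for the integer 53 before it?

MMCLXXXVI = 2186
2186 - 53 = 2133

MMCXXXIII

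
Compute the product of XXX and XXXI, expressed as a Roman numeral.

XXX = 30
XXXI = 31
30 × 31 = 930

CMXXX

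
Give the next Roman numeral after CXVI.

CXVI = 116, so the next integer is 116 + 1 = 117

CXVII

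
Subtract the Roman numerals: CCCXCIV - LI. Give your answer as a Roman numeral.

CCCXCIV = 394
LI = 51
394 - 51 = 343

CCCXLIII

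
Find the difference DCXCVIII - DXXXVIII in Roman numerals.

DCXCVIII = 698
DXXXVIII = 538
698 - 538 = 160

CLX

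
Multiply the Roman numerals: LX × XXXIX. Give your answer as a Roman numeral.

LX = 60
XXXIX = 39
60 × 39 = 2340

MMCCCXL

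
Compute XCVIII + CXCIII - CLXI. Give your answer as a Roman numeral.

XCVIII = 98, CXCIII = 193, CLXI = 161
98 + 193 = 291
291 - 161 = 130

CXXX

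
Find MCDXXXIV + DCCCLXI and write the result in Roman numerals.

MCDXXXIV = 1434
DCCCLXI = 861
1434 + 861 = 2295

MMCCXCV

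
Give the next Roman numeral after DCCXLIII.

DCCXLIII = 743; next is 744

DCCXLIV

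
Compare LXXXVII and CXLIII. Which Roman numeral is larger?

LXXXVII = 87
CXLIII = 143
143 is larger

CXLIII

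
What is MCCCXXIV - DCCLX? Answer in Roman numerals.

MCCCXXIV = 1324
DCCLX = 760
1324 - 760 = 564

DLXIV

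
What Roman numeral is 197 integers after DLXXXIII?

DLXXXIII = 583
583 + 197 = 780

DCCLXXX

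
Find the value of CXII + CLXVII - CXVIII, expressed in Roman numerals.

CXII = 112, CLXVII = 167, CXVIII = 118
112 + 167 = 279
279 - 118 = 161

CLXI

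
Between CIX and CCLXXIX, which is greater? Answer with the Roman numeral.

CIX = 109
CCLXXIX = 279
279 is larger

CCLXXIX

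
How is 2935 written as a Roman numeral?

Convert 2935 to Roman numerals:
  2935 contains 2×1000 (MM)
  935 contains 1×900 (CM)
  35 contains 3×10 (XXX)
  5 contains 1×5 (V)

MMCMXXXV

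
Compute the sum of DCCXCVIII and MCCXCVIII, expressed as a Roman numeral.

DCCXCVIII = 798
MCCXCVIII = 1298
798 + 1298 = 2096

MMXCVI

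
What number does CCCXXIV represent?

CCCXXIV: C=100, C=100, C=100, X=10, X=10, IV=4
100 + 100 + 100 + 10 + 10 + 4 = 324

324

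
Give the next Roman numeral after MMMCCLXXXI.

MMMCCLXXXI = 3281; next is 3282

MMMCCLXXXII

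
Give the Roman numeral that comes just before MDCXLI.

MDCXLI = 1641, so the previous integer is 1641 - 1 = 1640

MDCXL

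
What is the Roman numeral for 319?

Convert 319 to Roman numerals:
  319 contains 3×100 (CCC)
  19 contains 1×10 (X)
  9 contains 1×9 (IX)

CCCXIX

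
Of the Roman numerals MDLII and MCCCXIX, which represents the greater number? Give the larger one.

MDLII = 1552
MCCCXIX = 1319
1552 is larger

MDLII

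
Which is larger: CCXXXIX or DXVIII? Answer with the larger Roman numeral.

CCXXXIX = 239
DXVIII = 518
518 is larger

DXVIII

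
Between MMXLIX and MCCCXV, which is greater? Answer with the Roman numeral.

MMXLIX = 2049
MCCCXV = 1315
2049 is larger

MMXLIX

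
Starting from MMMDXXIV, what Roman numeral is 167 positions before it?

MMMDXXIV = 3524
3524 - 167 = 3357

MMMCCCLVII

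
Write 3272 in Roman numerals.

Convert 3272 to Roman numerals:
  3272 contains 3×1000 (MMM)
  272 contains 2×100 (CC)
  72 contains 1×50 (L)
  22 contains 2×10 (XX)
  2 contains 2×1 (II)

MMMCCLXXII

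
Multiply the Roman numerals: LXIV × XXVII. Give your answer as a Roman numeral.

LXIV = 64
XXVII = 27
64 × 27 = 1728

MDCCXXVIII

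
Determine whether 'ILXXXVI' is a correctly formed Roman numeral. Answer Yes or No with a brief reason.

'ILXXXVI': Invalid subtractive combination: IL

No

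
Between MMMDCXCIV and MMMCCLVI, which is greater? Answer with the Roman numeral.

MMMDCXCIV = 3694
MMMCCLVI = 3256
3694 is larger

MMMDCXCIV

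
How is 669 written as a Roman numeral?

Convert 669 to Roman numerals:
  669 contains 1×500 (D)
  169 contains 1×100 (C)
  69 contains 1×50 (L)
  19 contains 1×10 (X)
  9 contains 1×9 (IX)

DCLXIX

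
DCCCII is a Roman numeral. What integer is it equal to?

DCCCII: D=500, C=100, C=100, C=100, I=1, I=1
500 + 100 + 100 + 100 + 1 + 1 = 802

802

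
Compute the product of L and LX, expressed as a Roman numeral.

L = 50
LX = 60
50 × 60 = 3000

MMM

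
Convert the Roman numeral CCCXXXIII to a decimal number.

CCCXXXIII: C=100, C=100, C=100, X=10, X=10, X=10, I=1, I=1, I=1
100 + 100 + 100 + 10 + 10 + 10 + 1 + 1 + 1 = 333

333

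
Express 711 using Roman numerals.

Convert 711 to Roman numerals:
  711 contains 1×500 (D)
  211 contains 2×100 (CC)
  11 contains 1×10 (X)
  1 contains 1×1 (I)

DCCXI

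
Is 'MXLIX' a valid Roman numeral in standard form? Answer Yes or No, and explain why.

'MXLIX': Check the rules: uses only the symbols I, V, X, L, C, D, M; no symbol is repeated more than three times in a row; V, L and D each appear at most once; the only places a smaller symbol precedes a larger one are the allowed subtractive pairs XL, IX, the symbol right after such a pair (if any) is smaller than the pair's first symbol, and otherwise the values never increase from left to right. Value: M (1000) + XL (40) + IX (9) = 1049. So it is a valid standard Roman numeral.

Yes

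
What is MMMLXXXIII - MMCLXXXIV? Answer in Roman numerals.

MMMLXXXIII = 3083
MMCLXXXIV = 2184
3083 - 2184 = 899

DCCCXCIX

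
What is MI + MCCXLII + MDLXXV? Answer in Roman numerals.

MI = 1001, MCCXLII = 1242, MDLXXV = 1575
1001 + 1242 = 2243
2243 + 1575 = 3818

MMMDCCCXVIII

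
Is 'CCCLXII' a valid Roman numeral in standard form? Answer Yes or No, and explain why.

'CCCLXII': Check the rules: uses only the symbols I, V, X, L, C, D, M; no symbol is repeated more than three times in a row; V, L and D each appear at most once; no smaller symbol precedes a larger one (values never increase from left to right). Value: C (100) + C (100) + C (100) + L (50) + X (10) + I (1) + I (1) = 362. So it is a valid standard Roman numeral.

Yes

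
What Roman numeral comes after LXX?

LXX = 70; next is 71

LXXI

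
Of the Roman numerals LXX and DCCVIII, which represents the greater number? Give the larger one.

LXX = 70
DCCVIII = 708
708 is larger

DCCVIII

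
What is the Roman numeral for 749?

Convert 749 to Roman numerals:
  749 contains 1×500 (D)
  249 contains 2×100 (CC)
  49 contains 1×40 (XL)
  9 contains 1×9 (IX)

DCCXLIX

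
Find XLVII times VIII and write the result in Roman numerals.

XLVII = 47
VIII = 8
47 × 8 = 376

CCCLXXVI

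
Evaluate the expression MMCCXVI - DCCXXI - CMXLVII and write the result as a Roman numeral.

MMCCXVI = 2216, DCCXXI = 721, CMXLVII = 947
2216 - 721 = 1495
1495 - 947 = 548

DXLVIII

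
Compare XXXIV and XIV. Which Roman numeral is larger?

XXXIV = 34
XIV = 14
34 is larger

XXXIV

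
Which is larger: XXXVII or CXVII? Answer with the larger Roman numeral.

XXXVII = 37
CXVII = 117
117 is larger

CXVII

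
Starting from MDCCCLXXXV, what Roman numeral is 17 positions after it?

MDCCCLXXXV = 1885
1885 + 17 = 1902

MCMII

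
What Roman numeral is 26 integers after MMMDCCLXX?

MMMDCCLXX = 3770
3770 + 26 = 3796

MMMDCCXCVI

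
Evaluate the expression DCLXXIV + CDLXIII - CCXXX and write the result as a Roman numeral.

DCLXXIV = 674, CDLXIII = 463, CCXXX = 230
674 + 463 = 1137
1137 - 230 = 907

CMVII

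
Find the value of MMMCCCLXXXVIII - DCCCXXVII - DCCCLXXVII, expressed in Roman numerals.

MMMCCCLXXXVIII = 3388, DCCCXXVII = 827, DCCCLXXVII = 877
3388 - 827 = 2561
2561 - 877 = 1684

MDCLXXXIV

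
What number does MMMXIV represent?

MMMXIV: M=1000, M=1000, M=1000, X=10, IV=4
1000 + 1000 + 1000 + 10 + 4 = 3014

3014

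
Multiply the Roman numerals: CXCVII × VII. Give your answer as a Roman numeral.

CXCVII = 197
VII = 7
197 × 7 = 1379

MCCCLXXIX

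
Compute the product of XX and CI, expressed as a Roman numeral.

XX = 20
CI = 101
20 × 101 = 2020

MMXX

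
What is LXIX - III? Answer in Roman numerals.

LXIX = 69
III = 3
69 - 3 = 66

LXVI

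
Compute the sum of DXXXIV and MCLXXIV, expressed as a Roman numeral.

DXXXIV = 534
MCLXXIV = 1174
534 + 1174 = 1708

MDCCVIII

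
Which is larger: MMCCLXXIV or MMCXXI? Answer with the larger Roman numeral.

MMCCLXXIV = 2274
MMCXXI = 2121
2274 is larger

MMCCLXXIV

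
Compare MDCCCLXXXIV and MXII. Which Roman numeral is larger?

MDCCCLXXXIV = 1884
MXII = 1012
1884 is larger

MDCCCLXXXIV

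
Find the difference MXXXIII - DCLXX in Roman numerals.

MXXXIII = 1033
DCLXX = 670
1033 - 670 = 363

CCCLXIII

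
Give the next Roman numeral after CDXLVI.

CDXLVI = 446; next is 447

CDXLVII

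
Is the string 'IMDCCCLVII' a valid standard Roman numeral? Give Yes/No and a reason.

'IMDCCCLVII': Invalid subtractive combination: IM

No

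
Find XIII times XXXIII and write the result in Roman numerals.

XIII = 13
XXXIII = 33
13 × 33 = 429

CDXXIX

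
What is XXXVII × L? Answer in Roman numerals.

XXXVII = 37
L = 50
37 × 50 = 1850

MDCCCL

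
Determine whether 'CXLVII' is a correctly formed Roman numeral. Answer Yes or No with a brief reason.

'CXLVII': Check the rules: uses only the symbols I, V, X, L, C, D, M; no symbol is repeated more than three times in a row; V, L and D each appear at most once; the only place a smaller symbol precedes a larger one is the allowed subtractive pair XL, the symbol right after such a pair (if any) is smaller than the pair's first symbol, and otherwise the values never increase from left to right. Value: C (100) + XL (40) + V (5) + I (1) + I (1) = 147. So it is a valid standard Roman numeral.

Yes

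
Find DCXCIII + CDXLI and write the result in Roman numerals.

DCXCIII = 693
CDXLI = 441
693 + 441 = 1134

MCXXXIV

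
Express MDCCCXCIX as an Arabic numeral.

MDCCCXCIX: M=1000, D=500, C=100, C=100, C=100, XC=90, IX=9
1000 + 500 + 100 + 100 + 100 + 90 + 9 = 1899

1899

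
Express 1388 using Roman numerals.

Convert 1388 to Roman numerals:
  1388 contains 1×1000 (M)
  388 contains 3×100 (CCC)
  88 contains 1×50 (L)
  38 contains 3×10 (XXX)
  8 contains 1×5 (V)
  3 contains 3×1 (III)

MCCCLXXXVIII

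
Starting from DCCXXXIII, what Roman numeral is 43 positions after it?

DCCXXXIII = 733
733 + 43 = 776

DCCLXXVI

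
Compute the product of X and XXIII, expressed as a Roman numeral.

X = 10
XXIII = 23
10 × 23 = 230

CCXXX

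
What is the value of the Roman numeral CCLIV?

CCLIV: C=100, C=100, L=50, IV=4
100 + 100 + 50 + 4 = 254

254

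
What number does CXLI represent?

CXLI: C=100, XL=40, I=1
100 + 40 + 1 = 141

141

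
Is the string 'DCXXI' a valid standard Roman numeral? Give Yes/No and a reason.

'DCXXI': Check the rules: uses only the symbols I, V, X, L, C, D, M; no symbol is repeated more than three times in a row; V, L and D each appear at most once; no smaller symbol precedes a larger one (values never increase from left to right). Value: D (500) + C (100) + X (10) + X (10) + I (1) = 621. So it is a valid standard Roman numeral.

Yes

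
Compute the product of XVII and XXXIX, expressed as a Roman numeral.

XVII = 17
XXXIX = 39
17 × 39 = 663

DCLXIII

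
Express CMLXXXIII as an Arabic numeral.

CMLXXXIII: CM=900, L=50, X=10, X=10, X=10, I=1, I=1, I=1
900 + 50 + 10 + 10 + 10 + 1 + 1 + 1 = 983

983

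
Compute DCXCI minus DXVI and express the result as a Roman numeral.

DCXCI = 691
DXVI = 516
691 - 516 = 175

CLXXV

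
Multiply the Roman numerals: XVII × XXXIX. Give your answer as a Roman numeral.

XVII = 17
XXXIX = 39
17 × 39 = 663

DCLXIII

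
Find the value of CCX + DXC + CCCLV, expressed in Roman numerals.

CCX = 210, DXC = 590, CCCLV = 355
210 + 590 = 800
800 + 355 = 1155

MCLV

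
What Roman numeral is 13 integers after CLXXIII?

CLXXIII = 173
173 + 13 = 186

CLXXXVI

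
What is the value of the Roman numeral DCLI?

DCLI: D=500, C=100, L=50, I=1
500 + 100 + 50 + 1 = 651

651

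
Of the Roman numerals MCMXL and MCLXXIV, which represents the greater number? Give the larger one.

MCMXL = 1940
MCLXXIV = 1174
1940 is larger

MCMXL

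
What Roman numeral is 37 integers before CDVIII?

CDVIII = 408
408 - 37 = 371

CCCLXXI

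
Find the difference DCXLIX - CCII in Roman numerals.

DCXLIX = 649
CCII = 202
649 - 202 = 447

CDXLVII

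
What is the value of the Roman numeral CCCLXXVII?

CCCLXXVII: C=100, C=100, C=100, L=50, X=10, X=10, V=5, I=1, I=1
100 + 100 + 100 + 50 + 10 + 10 + 5 + 1 + 1 = 377

377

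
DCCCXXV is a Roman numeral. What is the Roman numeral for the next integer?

DCCCXXV = 825; next is 826

DCCCXXVI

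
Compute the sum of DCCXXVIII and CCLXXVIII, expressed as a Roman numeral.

DCCXXVIII = 728
CCLXXVIII = 278
728 + 278 = 1006

MVI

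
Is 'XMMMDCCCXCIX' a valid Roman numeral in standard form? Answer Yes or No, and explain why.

'XMMMDCCCXCIX': Invalid subtractive combination: XM

No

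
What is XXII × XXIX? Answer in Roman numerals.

XXII = 22
XXIX = 29
22 × 29 = 638

DCXXXVIII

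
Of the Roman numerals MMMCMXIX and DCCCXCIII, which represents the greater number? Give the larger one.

MMMCMXIX = 3919
DCCCXCIII = 893
3919 is larger

MMMCMXIX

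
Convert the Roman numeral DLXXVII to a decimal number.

DLXXVII: D=500, L=50, X=10, X=10, V=5, I=1, I=1
500 + 50 + 10 + 10 + 5 + 1 + 1 = 577

577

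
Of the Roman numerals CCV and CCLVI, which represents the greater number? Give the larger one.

CCV = 205
CCLVI = 256
256 is larger

CCLVI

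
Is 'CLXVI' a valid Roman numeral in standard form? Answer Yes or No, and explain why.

'CLXVI': Check the rules: uses only the symbols I, V, X, L, C, D, M; no symbol is repeated more than three times in a row; V, L and D each appear at most once; no smaller symbol precedes a larger one (values never increase from left to right). Value: C (100) + L (50) + X (10) + V (5) + I (1) = 166. So it is a valid standard Roman numeral.

Yes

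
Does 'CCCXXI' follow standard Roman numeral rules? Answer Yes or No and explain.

'CCCXXI': Check the rules: uses only the symbols I, V, X, L, C, D, M; no symbol is repeated more than three times in a row; V, L and D each appear at most once; no smaller symbol precedes a larger one (values never increase from left to right). Value: C (100) + C (100) + C (100) + X (10) + X (10) + I (1) = 321. So it is a valid standard Roman numeral.

Yes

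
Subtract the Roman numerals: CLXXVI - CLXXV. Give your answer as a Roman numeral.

CLXXVI = 176
CLXXV = 175
176 - 175 = 1

I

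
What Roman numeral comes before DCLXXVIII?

DCLXXVIII = 678, so the previous integer is 678 - 1 = 677

DCLXXVII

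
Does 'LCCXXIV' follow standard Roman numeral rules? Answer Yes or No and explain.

'LCCXXIV': Invalid subtractive combination: LC

No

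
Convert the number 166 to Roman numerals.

Convert 166 to Roman numerals:
  166 contains 1×100 (C)
  66 contains 1×50 (L)
  16 contains 1×10 (X)
  6 contains 1×5 (V)
  1 contains 1×1 (I)

CLXVI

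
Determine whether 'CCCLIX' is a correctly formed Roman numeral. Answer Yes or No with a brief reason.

'CCCLIX': Check the rules: uses only the symbols I, V, X, L, C, D, M; no symbol is repeated more than three times in a row; V, L and D each appear at most once; the only place a smaller symbol precedes a larger one is the allowed subtractive pair IX, the symbol right after such a pair (if any) is smaller than the pair's first symbol, and otherwise the values never increase from left to right. Value: C (100) + C (100) + C (100) + L (50) + IX (9) = 359. So it is a valid standard Roman numeral.

Yes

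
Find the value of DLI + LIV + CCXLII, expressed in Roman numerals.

DLI = 551, LIV = 54, CCXLII = 242
551 + 54 = 605
605 + 242 = 847

DCCCXLVII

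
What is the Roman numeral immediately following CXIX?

CXIX = 119; next is 120

CXX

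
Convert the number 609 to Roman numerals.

Convert 609 to Roman numerals:
  609 contains 1×500 (D)
  109 contains 1×100 (C)
  9 contains 1×9 (IX)

DCIX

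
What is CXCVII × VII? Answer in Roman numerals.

CXCVII = 197
VII = 7
197 × 7 = 1379

MCCCLXXIX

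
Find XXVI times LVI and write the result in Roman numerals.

XXVI = 26
LVI = 56
26 × 56 = 1456

MCDLVI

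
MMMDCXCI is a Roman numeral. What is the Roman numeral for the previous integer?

MMMDCXCI = 3691; previous is 3690

MMMDCXC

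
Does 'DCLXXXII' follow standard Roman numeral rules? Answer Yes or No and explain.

'DCLXXXII': Check the rules: uses only the symbols I, V, X, L, C, D, M; no symbol is repeated more than three times in a row; V, L and D each appear at most once; no smaller symbol precedes a larger one (values never increase from left to right). Value: D (500) + C (100) + L (50) + X (10) + X (10) + X (10) + I (1) + I (1) = 682. So it is a valid standard Roman numeral.

Yes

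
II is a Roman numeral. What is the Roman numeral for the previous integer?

II = 2; previous is 1

I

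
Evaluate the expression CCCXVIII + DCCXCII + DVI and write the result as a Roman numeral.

CCCXVIII = 318, DCCXCII = 792, DVI = 506
318 + 792 = 1110
1110 + 506 = 1616

MDCXVI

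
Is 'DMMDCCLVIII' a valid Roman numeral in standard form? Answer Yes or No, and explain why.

'DMMDCCLVIII': D should not appear more than once

No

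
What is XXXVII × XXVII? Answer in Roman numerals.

XXXVII = 37
XXVII = 27
37 × 27 = 999

CMXCIX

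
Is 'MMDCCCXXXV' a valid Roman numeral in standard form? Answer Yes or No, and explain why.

'MMDCCCXXXV': Check the rules: uses only the symbols I, V, X, L, C, D, M; no symbol is repeated more than three times in a row; V, L and D each appear at most once; no smaller symbol precedes a larger one (values never increase from left to right). Value: M (1000) + M (1000) + D (500) + C (100) + C (100) + C (100) + X (10) + X (10) + X (10) + V (5) = 2835. So it is a valid standard Roman numeral.

Yes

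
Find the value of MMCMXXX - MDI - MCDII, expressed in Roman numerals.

MMCMXXX = 2930, MDI = 1501, MCDII = 1402
2930 - 1501 = 1429
1429 - 1402 = 27

XXVII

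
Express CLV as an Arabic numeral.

CLV: C=100, L=50, V=5
100 + 50 + 5 = 155

155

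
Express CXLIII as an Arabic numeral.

CXLIII: C=100, XL=40, I=1, I=1, I=1
100 + 40 + 1 + 1 + 1 = 143

143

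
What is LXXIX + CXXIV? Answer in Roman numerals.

LXXIX = 79
CXXIV = 124
79 + 124 = 203

CCIII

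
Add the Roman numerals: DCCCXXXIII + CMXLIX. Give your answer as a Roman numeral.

DCCCXXXIII = 833
CMXLIX = 949
833 + 949 = 1782

MDCCLXXXII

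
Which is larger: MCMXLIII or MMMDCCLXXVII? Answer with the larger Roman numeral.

MCMXLIII = 1943
MMMDCCLXXVII = 3777
3777 is larger

MMMDCCLXXVII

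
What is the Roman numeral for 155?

Convert 155 to Roman numerals:
  155 contains 1×100 (C)
  55 contains 1×50 (L)
  5 contains 1×5 (V)

CLV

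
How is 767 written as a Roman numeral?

Convert 767 to Roman numerals:
  767 contains 1×500 (D)
  267 contains 2×100 (CC)
  67 contains 1×50 (L)
  17 contains 1×10 (X)
  7 contains 1×5 (V)
  2 contains 2×1 (II)

DCCLXVII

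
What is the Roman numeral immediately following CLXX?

CLXX = 170; next is 171

CLXXI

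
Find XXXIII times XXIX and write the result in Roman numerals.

XXXIII = 33
XXIX = 29
33 × 29 = 957

CMLVII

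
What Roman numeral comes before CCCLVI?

CCCLVI = 356, so the previous integer is 356 - 1 = 355

CCCLV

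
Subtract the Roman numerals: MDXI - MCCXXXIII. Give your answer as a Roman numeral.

MDXI = 1511
MCCXXXIII = 1233
1511 - 1233 = 278

CCLXXVIII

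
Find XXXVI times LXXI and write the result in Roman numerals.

XXXVI = 36
LXXI = 71
36 × 71 = 2556

MMDLVI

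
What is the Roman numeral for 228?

Convert 228 to Roman numerals:
  228 contains 2×100 (CC)
  28 contains 2×10 (XX)
  8 contains 1×5 (V)
  3 contains 3×1 (III)

CCXXVIII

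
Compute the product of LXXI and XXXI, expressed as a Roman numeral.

LXXI = 71
XXXI = 31
71 × 31 = 2201

MMCCI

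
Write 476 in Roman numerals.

Convert 476 to Roman numerals:
  476 contains 1×400 (CD)
  76 contains 1×50 (L)
  26 contains 2×10 (XX)
  6 contains 1×5 (V)
  1 contains 1×1 (I)

CDLXXVI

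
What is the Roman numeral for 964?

Convert 964 to Roman numerals:
  964 contains 1×900 (CM)
  64 contains 1×50 (L)
  14 contains 1×10 (X)
  4 contains 1×4 (IV)

CMLXIV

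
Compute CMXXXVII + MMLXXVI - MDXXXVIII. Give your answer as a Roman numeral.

CMXXXVII = 937, MMLXXVI = 2076, MDXXXVIII = 1538
937 + 2076 = 3013
3013 - 1538 = 1475

MCDLXXV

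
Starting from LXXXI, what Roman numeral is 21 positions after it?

LXXXI = 81
81 + 21 = 102

CII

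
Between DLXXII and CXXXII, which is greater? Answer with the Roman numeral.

DLXXII = 572
CXXXII = 132
572 is larger

DLXXII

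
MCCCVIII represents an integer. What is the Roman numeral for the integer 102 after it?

MCCCVIII = 1308
1308 + 102 = 1410

MCDX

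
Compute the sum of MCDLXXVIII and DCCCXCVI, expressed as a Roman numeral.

MCDLXXVIII = 1478
DCCCXCVI = 896
1478 + 896 = 2374

MMCCCLXXIV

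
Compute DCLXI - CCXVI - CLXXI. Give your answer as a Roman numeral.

DCLXI = 661, CCXVI = 216, CLXXI = 171
661 - 216 = 445
445 - 171 = 274

CCLXXIV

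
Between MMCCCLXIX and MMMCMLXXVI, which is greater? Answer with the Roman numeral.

MMCCCLXIX = 2369
MMMCMLXXVI = 3976
3976 is larger

MMMCMLXXVI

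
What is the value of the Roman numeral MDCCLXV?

MDCCLXV: M=1000, D=500, C=100, C=100, L=50, X=10, V=5
1000 + 500 + 100 + 100 + 50 + 10 + 5 = 1765

1765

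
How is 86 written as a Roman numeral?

Convert 86 to Roman numerals:
  86 contains 1×50 (L)
  36 contains 3×10 (XXX)
  6 contains 1×5 (V)
  1 contains 1×1 (I)

LXXXVI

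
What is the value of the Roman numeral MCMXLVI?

MCMXLVI: M=1000, CM=900, XL=40, V=5, I=1
1000 + 900 + 40 + 5 + 1 = 1946

1946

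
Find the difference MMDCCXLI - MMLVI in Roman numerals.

MMDCCXLI = 2741
MMLVI = 2056
2741 - 2056 = 685

DCLXXXV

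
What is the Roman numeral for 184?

Convert 184 to Roman numerals:
  184 contains 1×100 (C)
  84 contains 1×50 (L)
  34 contains 3×10 (XXX)
  4 contains 1×4 (IV)

CLXXXIV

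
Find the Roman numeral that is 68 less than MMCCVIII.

MMCCVIII = 2208
2208 - 68 = 2140

MMCXL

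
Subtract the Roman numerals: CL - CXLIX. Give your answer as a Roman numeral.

CL = 150
CXLIX = 149
150 - 149 = 1

I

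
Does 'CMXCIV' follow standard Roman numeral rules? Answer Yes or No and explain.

'CMXCIV': Check the rules: uses only the symbols I, V, X, L, C, D, M; no symbol is repeated more than three times in a row; V, L and D each appear at most once; the only places a smaller symbol precedes a larger one are the allowed subtractive pairs CM, XC, IV, the symbol right after such a pair (if any) is smaller than the pair's first symbol, and otherwise the values never increase from left to right. Value: CM (900) + XC (90) + IV (4) = 994. So it is a valid standard Roman numeral.

Yes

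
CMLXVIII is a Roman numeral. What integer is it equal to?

CMLXVIII: CM=900, L=50, X=10, V=5, I=1, I=1, I=1
900 + 50 + 10 + 5 + 1 + 1 + 1 = 968

968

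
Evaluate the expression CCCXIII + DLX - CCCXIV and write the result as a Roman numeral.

CCCXIII = 313, DLX = 560, CCCXIV = 314
313 + 560 = 873
873 - 314 = 559

DLIX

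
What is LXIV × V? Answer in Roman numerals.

LXIV = 64
V = 5
64 × 5 = 320

CCCXX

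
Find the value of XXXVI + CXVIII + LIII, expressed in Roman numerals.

XXXVI = 36, CXVIII = 118, LIII = 53
36 + 118 = 154
154 + 53 = 207

CCVII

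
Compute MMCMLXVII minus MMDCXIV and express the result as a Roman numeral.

MMCMLXVII = 2967
MMDCXIV = 2614
2967 - 2614 = 353

CCCLIII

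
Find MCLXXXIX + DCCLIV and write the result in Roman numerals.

MCLXXXIX = 1189
DCCLIV = 754
1189 + 754 = 1943

MCMXLIII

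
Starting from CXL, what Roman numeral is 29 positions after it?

CXL = 140
140 + 29 = 169

CLXIX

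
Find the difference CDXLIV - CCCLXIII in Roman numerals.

CDXLIV = 444
CCCLXIII = 363
444 - 363 = 81

LXXXI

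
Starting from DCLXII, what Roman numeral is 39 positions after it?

DCLXII = 662
662 + 39 = 701

DCCI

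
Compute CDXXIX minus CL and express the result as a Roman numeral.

CDXXIX = 429
CL = 150
429 - 150 = 279

CCLXXIX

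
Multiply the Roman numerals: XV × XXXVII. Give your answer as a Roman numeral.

XV = 15
XXXVII = 37
15 × 37 = 555

DLV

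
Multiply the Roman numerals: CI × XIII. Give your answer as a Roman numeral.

CI = 101
XIII = 13
101 × 13 = 1313

MCCCXIII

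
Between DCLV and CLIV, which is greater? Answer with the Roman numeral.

DCLV = 655
CLIV = 154
655 is larger

DCLV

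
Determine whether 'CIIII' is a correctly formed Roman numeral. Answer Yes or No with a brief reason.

'CIIII': More than 3 consecutive I's

No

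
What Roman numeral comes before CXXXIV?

CXXXIV = 134, so the previous integer is 134 - 1 = 133

CXXXIII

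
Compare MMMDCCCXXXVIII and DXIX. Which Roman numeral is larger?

MMMDCCCXXXVIII = 3838
DXIX = 519
3838 is larger

MMMDCCCXXXVIII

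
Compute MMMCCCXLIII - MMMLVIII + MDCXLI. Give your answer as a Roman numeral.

MMMCCCXLIII = 3343, MMMLVIII = 3058, MDCXLI = 1641
3343 - 3058 = 285
285 + 1641 = 1926

MCMXXVI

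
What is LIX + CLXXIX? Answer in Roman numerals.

LIX = 59
CLXXIX = 179
59 + 179 = 238

CCXXXVIII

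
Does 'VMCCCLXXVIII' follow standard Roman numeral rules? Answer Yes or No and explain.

'VMCCCLXXVIII': V should not appear more than once

No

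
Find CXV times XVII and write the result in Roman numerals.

CXV = 115
XVII = 17
115 × 17 = 1955

MCMLV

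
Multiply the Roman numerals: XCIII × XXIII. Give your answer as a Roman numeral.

XCIII = 93
XXIII = 23
93 × 23 = 2139

MMCXXXIX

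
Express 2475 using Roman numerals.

Convert 2475 to Roman numerals:
  2475 contains 2×1000 (MM)
  475 contains 1×400 (CD)
  75 contains 1×50 (L)
  25 contains 2×10 (XX)
  5 contains 1×5 (V)

MMCDLXXV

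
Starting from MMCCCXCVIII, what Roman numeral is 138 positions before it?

MMCCCXCVIII = 2398
2398 - 138 = 2260

MMCCLX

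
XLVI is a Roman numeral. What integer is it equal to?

XLVI: XL=40, V=5, I=1
40 + 5 + 1 = 46

46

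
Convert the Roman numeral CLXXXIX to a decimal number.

CLXXXIX: C=100, L=50, X=10, X=10, X=10, IX=9
100 + 50 + 10 + 10 + 10 + 9 = 189

189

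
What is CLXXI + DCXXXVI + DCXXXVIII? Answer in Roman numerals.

CLXXI = 171, DCXXXVI = 636, DCXXXVIII = 638
171 + 636 = 807
807 + 638 = 1445

MCDXLV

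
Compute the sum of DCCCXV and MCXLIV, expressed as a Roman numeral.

DCCCXV = 815
MCXLIV = 1144
815 + 1144 = 1959

MCMLIX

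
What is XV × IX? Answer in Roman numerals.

XV = 15
IX = 9
15 × 9 = 135

CXXXV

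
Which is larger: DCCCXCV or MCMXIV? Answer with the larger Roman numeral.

DCCCXCV = 895
MCMXIV = 1914
1914 is larger

MCMXIV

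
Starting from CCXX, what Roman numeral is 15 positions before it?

CCXX = 220
220 - 15 = 205

CCV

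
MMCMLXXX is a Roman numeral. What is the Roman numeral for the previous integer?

MMCMLXXX = 2980, so the previous integer is 2980 - 1 = 2979

MMCMLXXIX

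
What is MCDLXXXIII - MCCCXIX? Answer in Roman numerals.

MCDLXXXIII = 1483
MCCCXIX = 1319
1483 - 1319 = 164

CLXIV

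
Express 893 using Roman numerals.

Convert 893 to Roman numerals:
  893 contains 1×500 (D)
  393 contains 3×100 (CCC)
  93 contains 1×90 (XC)
  3 contains 3×1 (III)

DCCCXCIII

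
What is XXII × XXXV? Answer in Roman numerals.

XXII = 22
XXXV = 35
22 × 35 = 770

DCCLXX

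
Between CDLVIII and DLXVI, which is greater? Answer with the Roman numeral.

CDLVIII = 458
DLXVI = 566
566 is larger

DLXVI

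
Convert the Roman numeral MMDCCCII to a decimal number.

MMDCCCII: M=1000, M=1000, D=500, C=100, C=100, C=100, I=1, I=1
1000 + 1000 + 500 + 100 + 100 + 100 + 1 + 1 = 2802

2802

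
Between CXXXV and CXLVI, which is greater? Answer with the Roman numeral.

CXXXV = 135
CXLVI = 146
146 is larger

CXLVI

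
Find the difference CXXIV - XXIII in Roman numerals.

CXXIV = 124
XXIII = 23
124 - 23 = 101

CI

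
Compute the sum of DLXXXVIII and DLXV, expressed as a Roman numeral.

DLXXXVIII = 588
DLXV = 565
588 + 565 = 1153

MCLIII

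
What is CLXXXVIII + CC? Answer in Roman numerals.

CLXXXVIII = 188
CC = 200
188 + 200 = 388

CCCLXXXVIII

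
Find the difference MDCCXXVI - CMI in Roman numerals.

MDCCXXVI = 1726
CMI = 901
1726 - 901 = 825

DCCCXXV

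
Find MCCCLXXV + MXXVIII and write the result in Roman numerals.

MCCCLXXV = 1375
MXXVIII = 1028
1375 + 1028 = 2403

MMCDIII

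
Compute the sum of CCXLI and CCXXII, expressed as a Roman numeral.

CCXLI = 241
CCXXII = 222
241 + 222 = 463

CDLXIII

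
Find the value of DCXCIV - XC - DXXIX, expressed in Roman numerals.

DCXCIV = 694, XC = 90, DXXIX = 529
694 - 90 = 604
604 - 529 = 75

LXXV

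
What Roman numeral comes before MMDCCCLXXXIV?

MMDCCCLXXXIV = 2884; previous is 2883

MMDCCCLXXXIII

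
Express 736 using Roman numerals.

Convert 736 to Roman numerals:
  736 contains 1×500 (D)
  236 contains 2×100 (CC)
  36 contains 3×10 (XXX)
  6 contains 1×5 (V)
  1 contains 1×1 (I)

DCCXXXVI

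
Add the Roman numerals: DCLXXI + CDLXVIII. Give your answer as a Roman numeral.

DCLXXI = 671
CDLXVIII = 468
671 + 468 = 1139

MCXXXIX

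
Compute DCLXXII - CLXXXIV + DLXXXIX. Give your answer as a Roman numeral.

DCLXXII = 672, CLXXXIV = 184, DLXXXIX = 589
672 - 184 = 488
488 + 589 = 1077

MLXXVII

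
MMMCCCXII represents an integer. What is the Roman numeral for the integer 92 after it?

MMMCCCXII = 3312
3312 + 92 = 3404

MMMCDIV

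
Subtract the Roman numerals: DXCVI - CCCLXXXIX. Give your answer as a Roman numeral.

DXCVI = 596
CCCLXXXIX = 389
596 - 389 = 207

CCVII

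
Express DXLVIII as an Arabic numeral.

DXLVIII: D=500, XL=40, V=5, I=1, I=1, I=1
500 + 40 + 5 + 1 + 1 + 1 = 548

548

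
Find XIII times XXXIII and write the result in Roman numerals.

XIII = 13
XXXIII = 33
13 × 33 = 429

CDXXIX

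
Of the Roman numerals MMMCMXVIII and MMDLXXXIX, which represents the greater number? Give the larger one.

MMMCMXVIII = 3918
MMDLXXXIX = 2589
3918 is larger

MMMCMXVIII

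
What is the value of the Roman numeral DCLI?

DCLI: D=500, C=100, L=50, I=1
500 + 100 + 50 + 1 = 651

651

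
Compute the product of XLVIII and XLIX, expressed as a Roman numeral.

XLVIII = 48
XLIX = 49
48 × 49 = 2352

MMCCCLII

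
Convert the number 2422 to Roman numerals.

Convert 2422 to Roman numerals:
  2422 contains 2×1000 (MM)
  422 contains 1×400 (CD)
  22 contains 2×10 (XX)
  2 contains 2×1 (II)

MMCDXXII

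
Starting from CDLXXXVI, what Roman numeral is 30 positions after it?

CDLXXXVI = 486
486 + 30 = 516

DXVI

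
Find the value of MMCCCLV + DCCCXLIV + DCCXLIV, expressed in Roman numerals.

MMCCCLV = 2355, DCCCXLIV = 844, DCCXLIV = 744
2355 + 844 = 3199
3199 + 744 = 3943

MMMCMXLIII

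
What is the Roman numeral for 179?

Convert 179 to Roman numerals:
  179 contains 1×100 (C)
  79 contains 1×50 (L)
  29 contains 2×10 (XX)
  9 contains 1×9 (IX)

CLXXIX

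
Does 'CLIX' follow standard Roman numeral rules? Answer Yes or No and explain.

'CLIX': Check the rules: uses only the symbols I, V, X, L, C, D, M; no symbol is repeated more than three times in a row; V, L and D each appear at most once; the only place a smaller symbol precedes a larger one is the allowed subtractive pair IX, the symbol right after such a pair (if any) is smaller than the pair's first symbol, and otherwise the values never increase from left to right. Value: C (100) + L (50) + IX (9) = 159. So it is a valid standard Roman numeral.

Yes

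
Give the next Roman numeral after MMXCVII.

MMXCVII = 2097, so the next integer is 2097 + 1 = 2098

MMXCVIII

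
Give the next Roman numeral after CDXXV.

CDXXV = 425, so the next integer is 425 + 1 = 426

CDXXVI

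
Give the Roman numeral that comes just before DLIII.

DLIII = 553; previous is 552

DLII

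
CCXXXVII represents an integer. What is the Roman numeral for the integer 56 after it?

CCXXXVII = 237
237 + 56 = 293

CCXCIII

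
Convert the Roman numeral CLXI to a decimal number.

CLXI: C=100, L=50, X=10, I=1
100 + 50 + 10 + 1 = 161

161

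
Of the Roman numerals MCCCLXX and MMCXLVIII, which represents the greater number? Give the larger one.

MCCCLXX = 1370
MMCXLVIII = 2148
2148 is larger

MMCXLVIII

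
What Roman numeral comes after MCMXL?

MCMXL = 1940, so the next integer is 1940 + 1 = 1941

MCMXLI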